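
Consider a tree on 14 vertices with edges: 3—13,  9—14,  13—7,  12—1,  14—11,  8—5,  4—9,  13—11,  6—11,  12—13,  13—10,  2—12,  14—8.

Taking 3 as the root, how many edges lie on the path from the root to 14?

Path from 3 to 14: 3–13–11–14, which has 3 edges.

3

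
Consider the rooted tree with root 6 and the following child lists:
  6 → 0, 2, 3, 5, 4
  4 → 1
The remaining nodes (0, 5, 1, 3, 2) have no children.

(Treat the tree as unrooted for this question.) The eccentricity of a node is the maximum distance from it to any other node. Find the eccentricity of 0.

The node farthest from 0 is 1, via 0–6–4–1 — 3 edges.

3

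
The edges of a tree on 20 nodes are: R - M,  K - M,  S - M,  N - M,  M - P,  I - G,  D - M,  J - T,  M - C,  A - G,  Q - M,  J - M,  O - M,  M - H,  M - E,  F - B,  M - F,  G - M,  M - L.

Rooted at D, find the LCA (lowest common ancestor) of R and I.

M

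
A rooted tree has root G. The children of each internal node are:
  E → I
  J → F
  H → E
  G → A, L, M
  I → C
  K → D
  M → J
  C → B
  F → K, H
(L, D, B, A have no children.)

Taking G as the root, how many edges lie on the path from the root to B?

Climbing from B to the root: B–C–I–E–H–F–J–M–G. That's 8 steps.

8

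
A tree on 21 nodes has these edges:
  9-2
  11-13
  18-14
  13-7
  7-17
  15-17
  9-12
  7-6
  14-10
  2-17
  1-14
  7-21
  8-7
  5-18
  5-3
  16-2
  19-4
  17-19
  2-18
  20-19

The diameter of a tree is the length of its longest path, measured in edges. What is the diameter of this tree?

7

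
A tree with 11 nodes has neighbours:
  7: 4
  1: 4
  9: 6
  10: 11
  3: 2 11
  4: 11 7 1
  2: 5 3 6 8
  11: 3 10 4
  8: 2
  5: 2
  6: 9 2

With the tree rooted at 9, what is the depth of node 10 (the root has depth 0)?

5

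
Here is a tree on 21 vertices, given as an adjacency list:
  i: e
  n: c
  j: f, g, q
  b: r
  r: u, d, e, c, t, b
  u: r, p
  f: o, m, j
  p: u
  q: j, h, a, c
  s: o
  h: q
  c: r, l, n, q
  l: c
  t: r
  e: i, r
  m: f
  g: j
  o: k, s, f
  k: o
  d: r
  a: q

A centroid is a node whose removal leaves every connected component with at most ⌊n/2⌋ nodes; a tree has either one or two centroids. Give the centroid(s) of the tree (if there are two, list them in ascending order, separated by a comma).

c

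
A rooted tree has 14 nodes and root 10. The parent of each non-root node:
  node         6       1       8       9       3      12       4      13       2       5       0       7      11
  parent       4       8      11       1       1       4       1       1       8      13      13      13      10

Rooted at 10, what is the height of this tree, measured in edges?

A deepest node is 12, reached by 10 – 11 – 8 – 1 – 4 – 12.
That path has 5 edges, so the height is 5.

5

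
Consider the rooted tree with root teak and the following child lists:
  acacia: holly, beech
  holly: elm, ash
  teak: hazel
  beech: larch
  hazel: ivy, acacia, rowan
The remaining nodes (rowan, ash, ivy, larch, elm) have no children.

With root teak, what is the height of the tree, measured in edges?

A deepest node is larch, reached by teak–hazel–acacia–beech–larch.
That path has 4 edges, so the height is 4.

4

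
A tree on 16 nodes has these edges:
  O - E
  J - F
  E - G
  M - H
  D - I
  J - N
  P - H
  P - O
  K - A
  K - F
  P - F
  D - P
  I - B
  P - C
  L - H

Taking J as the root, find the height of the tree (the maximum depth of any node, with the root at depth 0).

The longest root-to-leaf path is J → F → P → O → E → G (5 edges).

5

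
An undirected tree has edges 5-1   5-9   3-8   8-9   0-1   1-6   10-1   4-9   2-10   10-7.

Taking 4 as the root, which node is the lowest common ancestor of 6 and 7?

Path 6→root: 6 1 5 9 4; path 7→root: 7 10 1 5 9 4.
First common node: 1.

1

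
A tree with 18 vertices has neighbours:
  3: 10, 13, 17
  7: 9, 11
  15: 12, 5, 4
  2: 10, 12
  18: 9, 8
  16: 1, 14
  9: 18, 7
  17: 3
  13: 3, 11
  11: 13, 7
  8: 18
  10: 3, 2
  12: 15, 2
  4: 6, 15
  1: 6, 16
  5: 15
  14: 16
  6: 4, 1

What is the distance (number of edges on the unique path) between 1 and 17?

8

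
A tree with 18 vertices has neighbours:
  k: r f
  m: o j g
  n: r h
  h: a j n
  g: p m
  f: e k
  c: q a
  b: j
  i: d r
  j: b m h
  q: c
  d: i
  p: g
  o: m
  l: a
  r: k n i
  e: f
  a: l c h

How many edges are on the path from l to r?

4

l - a - h - n - r: 4 edges.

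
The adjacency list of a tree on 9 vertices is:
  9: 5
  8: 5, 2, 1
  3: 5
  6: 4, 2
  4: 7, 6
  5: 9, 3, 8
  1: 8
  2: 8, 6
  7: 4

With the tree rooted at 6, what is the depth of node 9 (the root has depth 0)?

Climbing from 9 to the root: 9 → 5 → 8 → 2 → 6. That's 4 steps.

4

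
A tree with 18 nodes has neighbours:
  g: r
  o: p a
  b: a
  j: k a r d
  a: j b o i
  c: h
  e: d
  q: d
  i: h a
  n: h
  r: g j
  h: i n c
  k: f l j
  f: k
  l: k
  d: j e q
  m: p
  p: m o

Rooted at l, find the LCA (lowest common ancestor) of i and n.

i

i's ancestor chain is i, a, j, k, l and n's is n, h, i, a, j, k, l; they first meet at i.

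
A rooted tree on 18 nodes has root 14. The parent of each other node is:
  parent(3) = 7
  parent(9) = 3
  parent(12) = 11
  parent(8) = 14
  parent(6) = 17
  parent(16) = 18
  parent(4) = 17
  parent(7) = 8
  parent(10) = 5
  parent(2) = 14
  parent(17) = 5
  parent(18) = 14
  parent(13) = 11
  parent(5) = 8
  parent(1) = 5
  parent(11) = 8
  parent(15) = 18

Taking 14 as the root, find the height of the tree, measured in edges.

6 sits deepest: 14–8–5–17–6 — 4 edges from the root.

4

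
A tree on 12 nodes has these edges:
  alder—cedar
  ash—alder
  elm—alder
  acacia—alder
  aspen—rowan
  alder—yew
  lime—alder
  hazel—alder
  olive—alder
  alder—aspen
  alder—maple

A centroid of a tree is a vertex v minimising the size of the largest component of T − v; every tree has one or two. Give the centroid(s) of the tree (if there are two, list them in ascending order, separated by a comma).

Removing alder splits the tree into components of sizes 2, 1, 1, 1, 1, 1, 1, 1, 1, 1; the largest is 2 ≤ ⌊12/2⌋ = 6.
No neighbour of alder does as well, so alder is the unique centroid.

alder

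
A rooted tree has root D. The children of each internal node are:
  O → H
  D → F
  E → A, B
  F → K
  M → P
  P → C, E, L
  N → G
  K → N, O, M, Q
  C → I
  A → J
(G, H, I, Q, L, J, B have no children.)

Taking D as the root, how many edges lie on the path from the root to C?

5

Climbing from C to the root: C – P – M – K – F – D. That's 5 steps.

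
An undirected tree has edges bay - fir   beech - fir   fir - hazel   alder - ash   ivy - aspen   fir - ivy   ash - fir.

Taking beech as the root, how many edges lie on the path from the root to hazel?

2

Path from beech to hazel: beech–fir–hazel, which has 2 edges.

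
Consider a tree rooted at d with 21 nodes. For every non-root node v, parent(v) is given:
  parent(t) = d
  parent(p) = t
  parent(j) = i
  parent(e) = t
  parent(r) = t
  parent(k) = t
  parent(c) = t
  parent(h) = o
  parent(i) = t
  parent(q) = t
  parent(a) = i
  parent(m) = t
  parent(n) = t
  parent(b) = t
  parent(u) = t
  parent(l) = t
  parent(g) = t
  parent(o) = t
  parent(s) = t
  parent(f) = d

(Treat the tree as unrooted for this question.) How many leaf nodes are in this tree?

Exactly 17 nodes have a single neighbour: a, b, c, e, f, g, h, j, k, l, m, n, p, q, r, s, u.

17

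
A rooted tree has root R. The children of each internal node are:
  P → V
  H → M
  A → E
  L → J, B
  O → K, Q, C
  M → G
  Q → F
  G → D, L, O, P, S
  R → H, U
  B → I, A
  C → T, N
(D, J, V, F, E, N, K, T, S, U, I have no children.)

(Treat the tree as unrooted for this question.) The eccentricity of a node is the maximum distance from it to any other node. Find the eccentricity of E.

The node farthest from E is U, via E–A–B–L–G–M–H–R–U — 8 edges.

8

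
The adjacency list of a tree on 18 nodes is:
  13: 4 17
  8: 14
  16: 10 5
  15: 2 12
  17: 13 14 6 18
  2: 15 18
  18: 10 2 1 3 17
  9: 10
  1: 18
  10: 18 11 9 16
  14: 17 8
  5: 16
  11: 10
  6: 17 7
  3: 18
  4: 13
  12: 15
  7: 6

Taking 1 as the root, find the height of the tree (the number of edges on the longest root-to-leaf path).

4

The longest root-to-leaf path is 1 – 18 – 10 – 16 – 5 (4 edges).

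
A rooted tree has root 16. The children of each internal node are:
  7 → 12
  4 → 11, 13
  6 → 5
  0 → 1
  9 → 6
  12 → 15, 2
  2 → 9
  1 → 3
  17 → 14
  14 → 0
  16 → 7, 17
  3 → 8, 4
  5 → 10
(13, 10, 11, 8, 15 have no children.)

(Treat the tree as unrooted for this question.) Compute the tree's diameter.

A longest path is 11 – 4 – 3 – 1 – 0 – 14 – 17 – 16 – 7 – 12 – 2 – 9 – 6 – 5 – 10, with 14 edges.

14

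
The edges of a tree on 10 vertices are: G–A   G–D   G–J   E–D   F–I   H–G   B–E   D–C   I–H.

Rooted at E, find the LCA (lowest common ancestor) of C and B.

E

Path C→root: C D E; path B→root: B E.
First common node: E.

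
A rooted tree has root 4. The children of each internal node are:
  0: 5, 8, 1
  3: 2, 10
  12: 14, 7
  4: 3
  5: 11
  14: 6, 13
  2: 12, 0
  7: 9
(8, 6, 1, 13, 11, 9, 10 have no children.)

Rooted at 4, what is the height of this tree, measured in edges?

5

11 sits deepest: 4 – 3 – 2 – 0 – 5 – 11 — 5 edges from the root.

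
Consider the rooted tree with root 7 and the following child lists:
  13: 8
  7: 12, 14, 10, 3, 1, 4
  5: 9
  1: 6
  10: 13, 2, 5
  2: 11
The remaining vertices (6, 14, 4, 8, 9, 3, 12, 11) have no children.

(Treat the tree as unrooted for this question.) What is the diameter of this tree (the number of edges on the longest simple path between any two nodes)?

Starting from 6, a farthest node is 11 at distance 5.
One longest path: 6 - 1 - 7 - 10 - 2 - 11.
So the diameter is 5.

5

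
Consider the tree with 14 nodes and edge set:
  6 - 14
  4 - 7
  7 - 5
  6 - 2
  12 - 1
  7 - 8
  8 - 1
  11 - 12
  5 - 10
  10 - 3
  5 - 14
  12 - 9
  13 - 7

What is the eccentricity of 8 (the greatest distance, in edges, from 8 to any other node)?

The node farthest from 8 is 2, via 8–7–5–14–6–2 — 5 edges.

5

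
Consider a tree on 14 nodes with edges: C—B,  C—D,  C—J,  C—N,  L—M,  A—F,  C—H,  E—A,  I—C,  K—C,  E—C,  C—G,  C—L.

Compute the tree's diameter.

BFS from F reaches M last, at distance 5; BFS from M confirms no node is farther.
Path: F – A – E – C – L – M.

5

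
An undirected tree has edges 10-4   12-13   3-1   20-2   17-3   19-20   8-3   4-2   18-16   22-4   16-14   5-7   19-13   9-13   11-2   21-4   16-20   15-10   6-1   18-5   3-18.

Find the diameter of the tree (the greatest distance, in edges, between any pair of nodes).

9

Starting from 15, a farthest node is 6 at distance 9.
One longest path: 15 - 10 - 4 - 2 - 20 - 16 - 18 - 3 - 1 - 6.
So the diameter is 9.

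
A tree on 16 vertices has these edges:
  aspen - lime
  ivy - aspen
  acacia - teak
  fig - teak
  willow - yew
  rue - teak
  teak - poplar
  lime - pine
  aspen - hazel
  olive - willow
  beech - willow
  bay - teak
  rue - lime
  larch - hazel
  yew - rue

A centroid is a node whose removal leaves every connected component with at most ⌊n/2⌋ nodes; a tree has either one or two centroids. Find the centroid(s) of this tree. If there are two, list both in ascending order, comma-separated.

If rue is removed the pieces have sizes 6, 5, 4, all ≤ ⌊16/2⌋ = 8.
Every other node leaves some component of size > 8, so the centroid is unique.

rue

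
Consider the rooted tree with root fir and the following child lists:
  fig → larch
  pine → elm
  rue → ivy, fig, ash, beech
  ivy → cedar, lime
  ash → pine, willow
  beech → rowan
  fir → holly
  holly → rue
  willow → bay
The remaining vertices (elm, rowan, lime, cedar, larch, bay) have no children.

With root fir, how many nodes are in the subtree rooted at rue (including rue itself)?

13

Descendants of rue (including itself): rue, ash, ivy, beech, fig, pine, willow, cedar, lime, rowan, larch, elm, bay. That's 13.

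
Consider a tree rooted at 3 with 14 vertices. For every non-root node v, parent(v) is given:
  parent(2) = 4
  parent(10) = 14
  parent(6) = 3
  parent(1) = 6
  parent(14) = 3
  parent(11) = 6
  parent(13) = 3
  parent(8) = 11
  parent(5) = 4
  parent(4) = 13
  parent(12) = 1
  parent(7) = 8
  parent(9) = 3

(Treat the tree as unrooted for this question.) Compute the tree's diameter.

A longest path is 2 - 4 - 13 - 3 - 6 - 11 - 8 - 7, with 7 edges.

7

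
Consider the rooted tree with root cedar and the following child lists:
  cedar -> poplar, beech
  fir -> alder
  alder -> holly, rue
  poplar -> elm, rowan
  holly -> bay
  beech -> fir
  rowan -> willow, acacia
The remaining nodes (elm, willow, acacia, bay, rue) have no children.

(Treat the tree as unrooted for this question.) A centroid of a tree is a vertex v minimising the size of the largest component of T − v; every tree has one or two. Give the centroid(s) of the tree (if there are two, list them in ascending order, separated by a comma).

Delete beech: the remaining components have sizes 6, 5. Max 6 ≤ 6, so beech is a centroid.
cedar is adjacent to beech and is also a centroid (the largest component after removing it is likewise 6).

beech, cedar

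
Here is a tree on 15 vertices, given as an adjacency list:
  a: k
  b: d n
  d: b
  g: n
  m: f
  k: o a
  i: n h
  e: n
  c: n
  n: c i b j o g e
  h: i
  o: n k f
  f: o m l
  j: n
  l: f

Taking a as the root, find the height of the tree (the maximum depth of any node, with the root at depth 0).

5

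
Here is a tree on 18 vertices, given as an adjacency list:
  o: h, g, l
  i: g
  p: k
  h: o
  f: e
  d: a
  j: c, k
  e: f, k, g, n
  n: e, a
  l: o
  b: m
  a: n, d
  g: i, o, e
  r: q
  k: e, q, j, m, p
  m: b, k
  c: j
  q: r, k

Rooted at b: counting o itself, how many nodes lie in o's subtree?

o's subtree: {o, h, l}, size 3.

3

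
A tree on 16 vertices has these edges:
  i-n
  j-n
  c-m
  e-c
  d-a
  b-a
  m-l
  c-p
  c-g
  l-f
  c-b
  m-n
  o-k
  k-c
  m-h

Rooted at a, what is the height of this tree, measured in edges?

A deepest node is i, reached by a–b–c–m–n–i.
That path has 5 edges, so the height is 5.

5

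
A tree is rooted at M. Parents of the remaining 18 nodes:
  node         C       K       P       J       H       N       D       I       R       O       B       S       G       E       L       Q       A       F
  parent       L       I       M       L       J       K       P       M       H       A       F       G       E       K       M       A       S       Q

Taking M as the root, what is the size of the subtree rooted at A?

5

The subtree rooted at A contains: A, Q, O, F, B — 5 nodes.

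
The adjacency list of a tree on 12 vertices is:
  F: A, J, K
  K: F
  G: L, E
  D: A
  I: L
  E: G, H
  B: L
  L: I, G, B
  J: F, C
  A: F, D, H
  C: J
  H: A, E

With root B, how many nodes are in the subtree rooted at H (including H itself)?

7

The subtree rooted at H contains: H, A, F, D, J, K, C — 7 nodes.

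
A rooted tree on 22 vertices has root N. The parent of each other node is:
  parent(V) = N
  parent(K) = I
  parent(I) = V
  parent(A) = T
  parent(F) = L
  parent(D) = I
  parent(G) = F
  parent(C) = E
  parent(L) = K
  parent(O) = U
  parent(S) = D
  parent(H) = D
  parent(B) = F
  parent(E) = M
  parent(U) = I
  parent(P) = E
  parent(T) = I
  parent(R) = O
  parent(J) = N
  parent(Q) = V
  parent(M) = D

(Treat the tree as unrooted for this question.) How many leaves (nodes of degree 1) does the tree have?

The leaves are A, B, C, G, H, J, P, Q, R, S.
That is 10 leaves.

10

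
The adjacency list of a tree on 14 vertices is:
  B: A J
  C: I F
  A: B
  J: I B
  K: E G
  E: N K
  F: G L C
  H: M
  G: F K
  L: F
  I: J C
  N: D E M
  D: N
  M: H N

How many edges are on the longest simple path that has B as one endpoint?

10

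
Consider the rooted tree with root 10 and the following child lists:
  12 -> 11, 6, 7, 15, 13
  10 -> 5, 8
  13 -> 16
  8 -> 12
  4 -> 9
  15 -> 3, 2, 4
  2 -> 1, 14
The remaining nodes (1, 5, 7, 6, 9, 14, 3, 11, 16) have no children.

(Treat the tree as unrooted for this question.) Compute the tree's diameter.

6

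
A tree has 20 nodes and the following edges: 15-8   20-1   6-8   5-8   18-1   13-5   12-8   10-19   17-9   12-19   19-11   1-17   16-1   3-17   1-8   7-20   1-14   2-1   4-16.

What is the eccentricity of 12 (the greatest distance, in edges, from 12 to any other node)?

4

A farthest node from 12 is 9 (3, 4, 7 also at distance 4).
The path 12-8-1-17-9 has 4 edges.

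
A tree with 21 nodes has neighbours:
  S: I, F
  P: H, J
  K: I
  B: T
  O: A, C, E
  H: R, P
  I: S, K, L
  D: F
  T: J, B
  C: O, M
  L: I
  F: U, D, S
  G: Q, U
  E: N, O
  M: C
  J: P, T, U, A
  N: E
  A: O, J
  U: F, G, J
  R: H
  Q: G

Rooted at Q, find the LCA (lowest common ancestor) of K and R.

U

K's ancestor chain is K, I, S, F, U, G, Q and R's is R, H, P, J, U, G, Q; they first meet at U.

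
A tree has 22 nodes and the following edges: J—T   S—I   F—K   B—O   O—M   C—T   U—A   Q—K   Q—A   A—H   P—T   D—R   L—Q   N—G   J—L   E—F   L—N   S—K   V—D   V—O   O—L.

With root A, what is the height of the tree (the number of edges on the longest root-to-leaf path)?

R sits deepest: A-Q-L-O-V-D-R — 6 edges from the root.

6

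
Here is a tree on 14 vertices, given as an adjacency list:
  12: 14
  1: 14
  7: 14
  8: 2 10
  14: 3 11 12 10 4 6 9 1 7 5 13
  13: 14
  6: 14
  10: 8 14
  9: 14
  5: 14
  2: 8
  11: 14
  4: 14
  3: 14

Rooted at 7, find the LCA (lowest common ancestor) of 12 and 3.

12's ancestor chain is 12, 14, 7 and 3's is 3, 14, 7; they first meet at 14.

14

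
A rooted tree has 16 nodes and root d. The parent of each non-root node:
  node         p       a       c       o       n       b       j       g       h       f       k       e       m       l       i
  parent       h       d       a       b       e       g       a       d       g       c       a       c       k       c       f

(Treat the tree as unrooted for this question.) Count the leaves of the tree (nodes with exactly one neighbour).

7

Degree-1 nodes: i, j, l, m, n, o, p — 7 of them.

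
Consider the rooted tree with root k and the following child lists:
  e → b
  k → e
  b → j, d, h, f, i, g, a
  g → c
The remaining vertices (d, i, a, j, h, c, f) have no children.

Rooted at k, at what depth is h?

Path from k to h: k – e – b – h, which has 3 edges.

3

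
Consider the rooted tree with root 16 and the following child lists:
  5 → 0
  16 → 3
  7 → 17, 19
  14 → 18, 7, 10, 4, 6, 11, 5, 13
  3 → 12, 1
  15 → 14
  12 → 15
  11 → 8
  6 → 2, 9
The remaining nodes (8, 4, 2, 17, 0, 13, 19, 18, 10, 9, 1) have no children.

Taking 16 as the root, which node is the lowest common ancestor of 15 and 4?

15

15's ancestor chain is 15, 12, 3, 16 and 4's is 4, 14, 15, 12, 3, 16; they first meet at 15.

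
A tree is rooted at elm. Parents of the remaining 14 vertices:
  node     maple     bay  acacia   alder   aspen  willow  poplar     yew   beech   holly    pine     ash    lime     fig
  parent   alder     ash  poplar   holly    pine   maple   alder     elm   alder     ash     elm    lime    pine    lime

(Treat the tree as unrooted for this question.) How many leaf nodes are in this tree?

7

Degree-1 nodes: acacia, aspen, bay, beech, fig, willow, yew — 7 of them.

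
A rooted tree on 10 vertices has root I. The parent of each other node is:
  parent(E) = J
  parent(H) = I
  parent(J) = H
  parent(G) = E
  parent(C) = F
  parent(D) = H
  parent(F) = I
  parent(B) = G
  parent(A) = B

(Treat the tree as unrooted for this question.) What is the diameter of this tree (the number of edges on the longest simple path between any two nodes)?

Starting from A, a farthest node is C at distance 8.
One longest path: A-B-G-E-J-H-I-F-C.
So the diameter is 8.

8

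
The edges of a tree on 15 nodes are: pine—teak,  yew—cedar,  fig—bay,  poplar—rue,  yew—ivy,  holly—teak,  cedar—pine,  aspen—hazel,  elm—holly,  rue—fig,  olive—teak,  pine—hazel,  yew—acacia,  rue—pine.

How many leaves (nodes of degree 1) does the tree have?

7

Degree-1 nodes: acacia, aspen, bay, elm, ivy, olive, poplar — 7 of them.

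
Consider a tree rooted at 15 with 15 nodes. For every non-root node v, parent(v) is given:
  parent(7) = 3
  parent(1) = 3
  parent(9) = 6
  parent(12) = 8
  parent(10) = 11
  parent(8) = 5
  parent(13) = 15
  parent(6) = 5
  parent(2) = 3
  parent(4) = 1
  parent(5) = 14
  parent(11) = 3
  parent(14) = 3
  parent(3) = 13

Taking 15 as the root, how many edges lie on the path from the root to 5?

4

Climbing from 5 to the root: 5 → 14 → 3 → 13 → 15. That's 4 steps.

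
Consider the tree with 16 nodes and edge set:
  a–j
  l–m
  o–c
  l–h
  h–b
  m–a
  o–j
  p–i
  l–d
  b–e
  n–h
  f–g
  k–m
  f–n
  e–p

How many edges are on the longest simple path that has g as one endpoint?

9

A farthest node from g is c.
The path g-f-n-h-l-m-a-j-o-c has 9 edges.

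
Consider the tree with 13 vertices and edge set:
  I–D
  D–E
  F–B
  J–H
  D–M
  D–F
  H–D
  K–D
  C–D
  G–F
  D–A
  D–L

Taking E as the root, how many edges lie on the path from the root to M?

2

Path from E to M: E–D–M, which has 2 edges.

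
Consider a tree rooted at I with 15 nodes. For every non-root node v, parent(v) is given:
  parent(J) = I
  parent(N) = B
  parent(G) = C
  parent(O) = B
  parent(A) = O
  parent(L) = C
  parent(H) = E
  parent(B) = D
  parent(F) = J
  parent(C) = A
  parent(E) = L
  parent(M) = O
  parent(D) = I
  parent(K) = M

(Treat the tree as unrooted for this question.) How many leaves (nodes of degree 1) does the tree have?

5

The leaves are F, G, H, K, N.
That is 5 leaves.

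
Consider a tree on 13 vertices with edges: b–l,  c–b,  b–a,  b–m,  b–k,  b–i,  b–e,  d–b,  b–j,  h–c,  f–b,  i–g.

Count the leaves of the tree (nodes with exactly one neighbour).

Exactly 10 nodes have a single neighbour: a, d, e, f, g, h, j, k, l, m.

10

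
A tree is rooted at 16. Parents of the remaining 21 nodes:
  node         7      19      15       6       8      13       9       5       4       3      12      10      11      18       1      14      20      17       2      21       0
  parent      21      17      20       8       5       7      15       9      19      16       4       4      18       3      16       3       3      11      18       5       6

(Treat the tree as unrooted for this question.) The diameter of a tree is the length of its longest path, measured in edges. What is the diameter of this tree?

13

Starting from 0, a farthest node is 12 at distance 13.
One longest path: 0-6-8-5-9-15-20-3-18-11-17-19-4-12.
So the diameter is 13.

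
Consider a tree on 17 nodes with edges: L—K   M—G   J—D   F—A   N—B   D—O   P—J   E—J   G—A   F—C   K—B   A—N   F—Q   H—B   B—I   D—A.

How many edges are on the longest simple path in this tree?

7

A longest path is L-K-B-N-A-D-J-P, with 7 edges.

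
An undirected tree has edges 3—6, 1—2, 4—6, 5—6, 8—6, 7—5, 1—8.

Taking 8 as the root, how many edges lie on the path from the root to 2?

8 – 1 – 2 — 2 edges.

2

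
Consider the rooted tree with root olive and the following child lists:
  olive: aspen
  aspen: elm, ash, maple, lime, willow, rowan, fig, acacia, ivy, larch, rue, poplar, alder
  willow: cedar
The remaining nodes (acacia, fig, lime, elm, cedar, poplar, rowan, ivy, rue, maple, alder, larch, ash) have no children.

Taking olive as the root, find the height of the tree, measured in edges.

3

The longest root-to-leaf path is olive → aspen → willow → cedar (3 edges).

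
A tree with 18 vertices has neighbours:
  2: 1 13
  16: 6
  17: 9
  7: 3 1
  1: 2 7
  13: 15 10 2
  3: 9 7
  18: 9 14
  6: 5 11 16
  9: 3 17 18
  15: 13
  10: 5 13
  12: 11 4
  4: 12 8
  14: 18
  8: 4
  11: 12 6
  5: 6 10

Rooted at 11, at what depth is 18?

Climbing from 18 to the root: 18 → 9 → 3 → 7 → 1 → 2 → 13 → 10 → 5 → 6 → 11. That's 10 steps.

10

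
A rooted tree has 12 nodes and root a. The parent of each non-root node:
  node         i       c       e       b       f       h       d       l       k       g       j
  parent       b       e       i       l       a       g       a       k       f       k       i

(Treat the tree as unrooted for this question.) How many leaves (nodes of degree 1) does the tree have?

Exactly 4 nodes have a single neighbour: c, d, h, j.

4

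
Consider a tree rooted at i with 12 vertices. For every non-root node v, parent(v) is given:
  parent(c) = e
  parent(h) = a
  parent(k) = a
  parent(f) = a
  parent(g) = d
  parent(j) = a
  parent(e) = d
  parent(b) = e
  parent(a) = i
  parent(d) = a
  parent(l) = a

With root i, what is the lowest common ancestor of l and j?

Path l→root: l a i; path j→root: j a i.
First common node: a.

a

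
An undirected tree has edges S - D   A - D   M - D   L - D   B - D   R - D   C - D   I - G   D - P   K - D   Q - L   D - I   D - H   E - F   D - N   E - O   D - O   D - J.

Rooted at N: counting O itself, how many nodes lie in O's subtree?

O's subtree: {O, E, F}, size 3.

3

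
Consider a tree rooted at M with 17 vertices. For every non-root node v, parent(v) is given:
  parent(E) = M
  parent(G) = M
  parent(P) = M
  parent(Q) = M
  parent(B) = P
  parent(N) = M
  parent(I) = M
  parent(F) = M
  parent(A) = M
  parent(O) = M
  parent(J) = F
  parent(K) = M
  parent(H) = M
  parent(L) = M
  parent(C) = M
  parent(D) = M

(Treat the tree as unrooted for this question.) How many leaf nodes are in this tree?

14

Exactly 14 nodes have a single neighbour: A, B, C, D, E, G, H, I, J, K, L, N, O, Q.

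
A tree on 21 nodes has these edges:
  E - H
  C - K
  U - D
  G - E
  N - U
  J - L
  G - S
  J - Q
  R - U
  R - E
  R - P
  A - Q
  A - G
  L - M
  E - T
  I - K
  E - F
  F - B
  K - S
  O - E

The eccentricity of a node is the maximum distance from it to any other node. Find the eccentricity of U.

Distances from U peak at 8, attained at M.
U–R–E–G–A–Q–J–L–M

8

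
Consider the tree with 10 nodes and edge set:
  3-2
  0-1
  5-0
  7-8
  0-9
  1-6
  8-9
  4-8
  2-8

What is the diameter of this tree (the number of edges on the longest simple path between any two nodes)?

6

A longest path is 6 – 1 – 0 – 9 – 8 – 2 – 3, with 6 edges.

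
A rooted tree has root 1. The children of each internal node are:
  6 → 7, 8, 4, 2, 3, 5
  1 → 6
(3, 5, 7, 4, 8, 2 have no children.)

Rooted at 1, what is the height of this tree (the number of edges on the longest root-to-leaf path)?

2

A deepest node is 5, reached by 1–6–5.
That path has 2 edges, so the height is 2.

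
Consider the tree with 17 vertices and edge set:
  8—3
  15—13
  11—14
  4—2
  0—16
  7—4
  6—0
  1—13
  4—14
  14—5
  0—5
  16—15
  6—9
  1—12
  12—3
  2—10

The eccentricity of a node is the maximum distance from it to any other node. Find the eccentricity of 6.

A farthest node from 6 is 8.
The path 6–0–16–15–13–1–12–3–8 has 8 edges.

8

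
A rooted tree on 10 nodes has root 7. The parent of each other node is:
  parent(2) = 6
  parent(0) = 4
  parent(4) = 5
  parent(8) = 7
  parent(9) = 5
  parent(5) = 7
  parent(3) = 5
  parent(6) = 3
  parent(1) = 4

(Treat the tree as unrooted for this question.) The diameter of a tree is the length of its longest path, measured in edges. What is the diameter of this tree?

Starting from 2, a farthest node is 8 at distance 5.
One longest path: 2 – 6 – 3 – 5 – 7 – 8.
So the diameter is 5.

5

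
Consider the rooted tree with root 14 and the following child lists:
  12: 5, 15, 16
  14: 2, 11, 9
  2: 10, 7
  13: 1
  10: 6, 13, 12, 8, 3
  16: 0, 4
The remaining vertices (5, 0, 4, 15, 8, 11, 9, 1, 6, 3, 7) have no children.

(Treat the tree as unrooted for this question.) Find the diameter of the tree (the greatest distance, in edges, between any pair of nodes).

6

A longest path is 11–14–2–10–12–16–4, with 6 edges.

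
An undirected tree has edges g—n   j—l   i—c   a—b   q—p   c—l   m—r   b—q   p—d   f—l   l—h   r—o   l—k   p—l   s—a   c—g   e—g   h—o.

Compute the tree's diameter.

Starting from m, a farthest node is s at distance 9.
One longest path: m – r – o – h – l – p – q – b – a – s.
So the diameter is 9.

9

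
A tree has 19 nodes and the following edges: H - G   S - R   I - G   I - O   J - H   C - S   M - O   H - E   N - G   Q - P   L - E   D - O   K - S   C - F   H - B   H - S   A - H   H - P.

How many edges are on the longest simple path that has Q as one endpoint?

Distances from Q peak at 6, attained at D (M also at distance 6).
Q-P-H-G-I-O-D

6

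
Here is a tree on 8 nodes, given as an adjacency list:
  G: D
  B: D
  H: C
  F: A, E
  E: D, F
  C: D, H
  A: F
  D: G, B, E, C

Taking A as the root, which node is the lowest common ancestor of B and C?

D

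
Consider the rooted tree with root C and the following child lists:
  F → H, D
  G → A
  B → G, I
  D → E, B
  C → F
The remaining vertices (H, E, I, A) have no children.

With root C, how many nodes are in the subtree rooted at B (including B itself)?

The subtree rooted at B contains: B, I, G, A — 4 nodes.

4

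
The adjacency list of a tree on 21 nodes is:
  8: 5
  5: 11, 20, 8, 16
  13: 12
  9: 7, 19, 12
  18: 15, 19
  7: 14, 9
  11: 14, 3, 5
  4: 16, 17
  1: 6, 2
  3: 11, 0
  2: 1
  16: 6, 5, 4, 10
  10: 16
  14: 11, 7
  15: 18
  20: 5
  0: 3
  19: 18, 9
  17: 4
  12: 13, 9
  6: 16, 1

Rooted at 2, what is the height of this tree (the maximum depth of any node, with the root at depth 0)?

A deepest node is 15, reached by 2 – 1 – 6 – 16 – 5 – 11 – 14 – 7 – 9 – 19 – 18 – 15.
That path has 11 edges, so the height is 11.

11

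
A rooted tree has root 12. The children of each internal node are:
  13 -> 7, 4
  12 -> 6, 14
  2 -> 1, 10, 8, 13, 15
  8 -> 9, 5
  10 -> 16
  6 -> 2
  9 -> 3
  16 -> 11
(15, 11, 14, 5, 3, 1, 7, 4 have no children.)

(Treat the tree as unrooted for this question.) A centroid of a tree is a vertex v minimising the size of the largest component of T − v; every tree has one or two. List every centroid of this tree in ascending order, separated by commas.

Removing 2 splits the tree into components of sizes 4, 3, 3, 3, 1, 1; the largest is 4 ≤ ⌊16/2⌋ = 8.
No neighbour of 2 does as well, so 2 is the unique centroid.

2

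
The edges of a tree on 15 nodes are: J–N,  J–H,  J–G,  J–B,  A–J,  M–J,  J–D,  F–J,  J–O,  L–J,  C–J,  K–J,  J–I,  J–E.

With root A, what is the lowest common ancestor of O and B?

Ancestors of O (toward the root): O, J, A.
Ancestors of B: B, J, A.
The deepest node appearing in both lists is J.

J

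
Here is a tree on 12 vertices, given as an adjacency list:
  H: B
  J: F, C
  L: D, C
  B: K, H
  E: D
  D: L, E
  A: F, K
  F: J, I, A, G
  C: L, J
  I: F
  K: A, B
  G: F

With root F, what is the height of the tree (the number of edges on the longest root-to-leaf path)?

5

A deepest node is E, reached by F → J → C → L → D → E.
That path has 5 edges, so the height is 5.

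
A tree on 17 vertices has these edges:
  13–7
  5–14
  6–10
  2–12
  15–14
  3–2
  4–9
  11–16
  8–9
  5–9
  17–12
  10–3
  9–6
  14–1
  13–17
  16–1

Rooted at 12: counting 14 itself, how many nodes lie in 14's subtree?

The subtree rooted at 14 contains: 14, 15, 1, 16, 11 — 5 nodes.

5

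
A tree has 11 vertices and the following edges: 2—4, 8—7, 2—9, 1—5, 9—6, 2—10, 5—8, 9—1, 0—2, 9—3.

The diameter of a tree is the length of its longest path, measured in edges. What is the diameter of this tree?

6

Starting from 7, a farthest node is 10 at distance 6.
One longest path: 7 – 8 – 5 – 1 – 9 – 2 – 10.
So the diameter is 6.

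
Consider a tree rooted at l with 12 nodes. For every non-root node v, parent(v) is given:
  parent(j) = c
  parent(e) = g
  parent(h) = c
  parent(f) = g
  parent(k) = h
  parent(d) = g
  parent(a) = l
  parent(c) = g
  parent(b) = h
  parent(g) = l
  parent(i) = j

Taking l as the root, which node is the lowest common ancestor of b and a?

l

b's ancestor chain is b, h, c, g, l and a's is a, l; they first meet at l.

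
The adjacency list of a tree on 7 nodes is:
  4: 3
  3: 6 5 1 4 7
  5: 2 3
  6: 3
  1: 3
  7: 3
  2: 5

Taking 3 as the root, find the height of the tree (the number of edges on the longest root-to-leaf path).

2 sits deepest: 3 → 5 → 2 — 2 edges from the root.

2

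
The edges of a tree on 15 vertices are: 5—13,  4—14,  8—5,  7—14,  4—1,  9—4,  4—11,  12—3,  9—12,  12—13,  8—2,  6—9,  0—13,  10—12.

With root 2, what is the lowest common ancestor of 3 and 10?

Ancestors of 3 (toward the root): 3, 12, 13, 5, 8, 2.
Ancestors of 10: 10, 12, 13, 5, 8, 2.
The deepest node appearing in both lists is 12.

12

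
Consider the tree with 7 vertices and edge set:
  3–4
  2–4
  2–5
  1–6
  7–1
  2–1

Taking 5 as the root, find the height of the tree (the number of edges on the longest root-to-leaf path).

The longest root-to-leaf path is 5-2-4-3 (3 edges).

3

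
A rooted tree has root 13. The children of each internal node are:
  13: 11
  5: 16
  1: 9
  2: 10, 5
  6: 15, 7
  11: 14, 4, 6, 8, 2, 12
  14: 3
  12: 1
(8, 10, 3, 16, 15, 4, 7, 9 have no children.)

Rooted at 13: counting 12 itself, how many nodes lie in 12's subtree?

The subtree rooted at 12 contains: 12, 1, 9 — 3 nodes.

3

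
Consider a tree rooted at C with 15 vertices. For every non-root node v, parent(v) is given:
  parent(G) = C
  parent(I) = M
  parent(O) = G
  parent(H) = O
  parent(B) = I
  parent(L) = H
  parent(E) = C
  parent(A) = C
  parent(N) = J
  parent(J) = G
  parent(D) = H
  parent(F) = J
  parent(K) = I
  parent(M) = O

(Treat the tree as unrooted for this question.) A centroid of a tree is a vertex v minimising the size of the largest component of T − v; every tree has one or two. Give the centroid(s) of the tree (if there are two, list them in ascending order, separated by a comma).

O

If O is removed the pieces have sizes 7, 4, 3, all ≤ ⌊15/2⌋ = 7.
Every other node leaves some component of size > 7, so the centroid is unique.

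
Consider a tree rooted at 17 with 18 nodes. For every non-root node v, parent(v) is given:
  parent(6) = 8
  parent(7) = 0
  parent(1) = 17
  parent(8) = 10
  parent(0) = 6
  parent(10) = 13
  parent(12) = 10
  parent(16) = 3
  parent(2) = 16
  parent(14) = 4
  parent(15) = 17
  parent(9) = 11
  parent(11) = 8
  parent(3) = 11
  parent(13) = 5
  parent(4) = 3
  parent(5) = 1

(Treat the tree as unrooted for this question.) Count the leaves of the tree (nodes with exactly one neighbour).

6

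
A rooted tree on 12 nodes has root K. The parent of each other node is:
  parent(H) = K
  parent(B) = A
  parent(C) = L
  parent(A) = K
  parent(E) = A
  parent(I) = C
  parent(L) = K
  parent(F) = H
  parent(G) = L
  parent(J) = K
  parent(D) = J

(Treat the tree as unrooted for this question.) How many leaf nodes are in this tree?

6

The leaves are B, D, E, F, G, I.
That is 6 leaves.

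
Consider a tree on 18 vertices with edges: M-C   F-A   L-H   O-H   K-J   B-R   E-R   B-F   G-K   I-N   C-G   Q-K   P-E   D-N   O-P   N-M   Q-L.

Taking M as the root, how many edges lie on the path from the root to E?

M → C → G → K → Q → L → H → O → P → E — 9 edges.

9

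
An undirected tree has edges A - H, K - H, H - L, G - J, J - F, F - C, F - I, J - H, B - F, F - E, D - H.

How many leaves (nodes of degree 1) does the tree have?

9

Degree-1 nodes: A, B, C, D, E, G, I, K, L — 9 of them.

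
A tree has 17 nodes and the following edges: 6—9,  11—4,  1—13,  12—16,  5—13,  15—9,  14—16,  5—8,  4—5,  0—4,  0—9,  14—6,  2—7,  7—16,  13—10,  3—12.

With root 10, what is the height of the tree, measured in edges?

10

A deepest node is 2, reached by 10–13–5–4–0–9–6–14–16–7–2.
That path has 10 edges, so the height is 10.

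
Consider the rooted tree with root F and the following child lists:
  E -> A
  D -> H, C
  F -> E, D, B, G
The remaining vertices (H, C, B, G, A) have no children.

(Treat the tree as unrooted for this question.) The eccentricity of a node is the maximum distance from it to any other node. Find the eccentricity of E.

A farthest node from E is H (C also at distance 3).
The path E–F–D–H has 3 edges.

3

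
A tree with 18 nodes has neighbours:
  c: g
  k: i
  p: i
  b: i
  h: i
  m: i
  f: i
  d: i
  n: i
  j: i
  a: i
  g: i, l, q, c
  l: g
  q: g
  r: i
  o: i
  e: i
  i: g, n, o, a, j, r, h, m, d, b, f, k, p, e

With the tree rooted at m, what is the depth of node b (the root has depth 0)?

2

Path from m to b: m–i–b, which has 2 edges.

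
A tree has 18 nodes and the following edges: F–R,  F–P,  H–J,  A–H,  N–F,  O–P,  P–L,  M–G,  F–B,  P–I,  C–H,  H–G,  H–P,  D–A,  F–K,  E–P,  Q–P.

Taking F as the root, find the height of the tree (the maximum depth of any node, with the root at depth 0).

4

M sits deepest: F → P → H → G → M — 4 edges from the root.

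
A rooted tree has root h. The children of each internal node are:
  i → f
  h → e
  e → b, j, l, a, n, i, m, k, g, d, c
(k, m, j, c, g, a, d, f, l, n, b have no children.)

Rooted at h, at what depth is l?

2

h – e – l — 2 edges.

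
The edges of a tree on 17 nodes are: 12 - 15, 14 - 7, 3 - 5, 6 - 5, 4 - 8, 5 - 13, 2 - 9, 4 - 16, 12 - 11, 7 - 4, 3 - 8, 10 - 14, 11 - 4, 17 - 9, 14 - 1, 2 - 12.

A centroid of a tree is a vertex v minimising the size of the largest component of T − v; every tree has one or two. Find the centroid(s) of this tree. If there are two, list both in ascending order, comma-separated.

4

If 4 is removed the pieces have sizes 6, 5, 4, 1, all ≤ ⌊17/2⌋ = 8.
No neighbour of 4 does as well, so 4 is the unique centroid.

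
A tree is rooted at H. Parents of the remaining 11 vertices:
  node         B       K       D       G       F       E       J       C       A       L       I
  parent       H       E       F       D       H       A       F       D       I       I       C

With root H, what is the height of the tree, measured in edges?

7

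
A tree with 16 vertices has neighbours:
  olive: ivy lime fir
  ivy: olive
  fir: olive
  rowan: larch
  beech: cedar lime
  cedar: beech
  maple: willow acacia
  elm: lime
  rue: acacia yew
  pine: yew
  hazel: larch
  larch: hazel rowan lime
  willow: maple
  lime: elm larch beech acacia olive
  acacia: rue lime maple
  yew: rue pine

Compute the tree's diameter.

6

BFS from pine reaches fir last, at distance 6; BFS from fir confirms no node is farther.
Path: pine – yew – rue – acacia – lime – olive – fir.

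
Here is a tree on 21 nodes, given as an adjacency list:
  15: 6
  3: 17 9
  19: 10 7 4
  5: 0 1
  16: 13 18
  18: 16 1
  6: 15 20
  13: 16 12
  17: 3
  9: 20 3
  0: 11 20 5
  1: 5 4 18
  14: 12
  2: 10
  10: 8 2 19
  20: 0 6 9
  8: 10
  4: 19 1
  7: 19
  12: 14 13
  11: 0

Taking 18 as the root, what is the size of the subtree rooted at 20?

Descendants of 20 (including itself): 20, 9, 6, 3, 15, 17. That's 6.

6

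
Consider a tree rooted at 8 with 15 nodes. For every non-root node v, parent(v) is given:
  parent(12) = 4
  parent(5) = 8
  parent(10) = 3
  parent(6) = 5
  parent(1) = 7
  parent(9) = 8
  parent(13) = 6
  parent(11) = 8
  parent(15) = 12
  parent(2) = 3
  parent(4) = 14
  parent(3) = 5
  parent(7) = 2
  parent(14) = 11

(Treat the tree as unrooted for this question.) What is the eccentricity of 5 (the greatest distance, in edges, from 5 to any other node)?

6

Distances from 5 peak at 6, attained at 15.
5–8–11–14–4–12–15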